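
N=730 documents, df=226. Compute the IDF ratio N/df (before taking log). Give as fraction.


IDF ratio = N / df
= 730 / 226
= 365/113

365/113


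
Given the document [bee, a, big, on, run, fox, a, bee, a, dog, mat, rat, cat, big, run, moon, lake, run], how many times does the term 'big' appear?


Document has 18 words
Scanning for 'big':
Found at positions: [2, 13]
Count = 2

2


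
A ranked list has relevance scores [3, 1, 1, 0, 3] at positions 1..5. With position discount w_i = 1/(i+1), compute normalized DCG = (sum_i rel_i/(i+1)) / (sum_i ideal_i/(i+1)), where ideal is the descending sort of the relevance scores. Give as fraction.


Position discount weights w_i = 1/(i+1) for i=1..5:
Weights = [1/2, 1/3, 1/4, 1/5, 1/6]
Actual relevance: [3, 1, 1, 0, 3]
DCG = 3/2 + 1/3 + 1/4 + 0/5 + 3/6 = 31/12
Ideal relevance (sorted desc): [3, 3, 1, 1, 0]
Ideal DCG = 3/2 + 3/3 + 1/4 + 1/5 + 0/6 = 59/20
nDCG = DCG / ideal_DCG = 31/12 / 59/20 = 155/177

155/177


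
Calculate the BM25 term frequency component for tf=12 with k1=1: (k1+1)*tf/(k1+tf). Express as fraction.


BM25 TF component = (k1+1)*tf / (k1+tf)
k1 = 1, tf = 12
Numerator = (1+1)*12 = 24
Denominator = 1 + 12 = 13
= 24/13 = 24/13

24/13


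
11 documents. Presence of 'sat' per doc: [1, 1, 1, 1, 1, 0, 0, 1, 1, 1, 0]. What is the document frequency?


Checking each document for 'sat':
Doc 1: present
Doc 2: present
Doc 3: present
Doc 4: present
Doc 5: present
Doc 6: absent
Doc 7: absent
Doc 8: present
Doc 9: present
Doc 10: present
Doc 11: absent
df = sum of presences = 1 + 1 + 1 + 1 + 1 + 0 + 0 + 1 + 1 + 1 + 0 = 8

8


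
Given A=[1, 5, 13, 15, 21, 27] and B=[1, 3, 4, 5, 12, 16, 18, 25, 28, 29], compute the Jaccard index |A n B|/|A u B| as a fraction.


A intersect B = [1, 5]
|A intersect B| = 2
A union B = [1, 3, 4, 5, 12, 13, 15, 16, 18, 21, 25, 27, 28, 29]
|A union B| = 14
Jaccard = 2/14 = 1/7

1/7


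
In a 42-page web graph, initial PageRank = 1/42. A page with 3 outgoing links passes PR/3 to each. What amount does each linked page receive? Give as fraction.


Initial PR = 1/42 = 1/42
Outlinks = 3
Contribution per link = PR / outlinks
= 1/42 / 3
= 1/126

1/126


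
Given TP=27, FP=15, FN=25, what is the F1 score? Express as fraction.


F1 = 2 * P * R / (P + R)
P = TP/(TP+FP) = 27/42 = 9/14
R = TP/(TP+FN) = 27/52 = 27/52
2 * P * R = 2 * 9/14 * 27/52 = 243/364
P + R = 9/14 + 27/52 = 423/364
F1 = 243/364 / 423/364 = 27/47

27/47


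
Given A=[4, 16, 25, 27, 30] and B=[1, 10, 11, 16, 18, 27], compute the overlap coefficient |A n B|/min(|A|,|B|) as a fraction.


A intersect B = [16, 27]
|A intersect B| = 2
min(|A|, |B|) = min(5, 6) = 5
Overlap = 2 / 5 = 2/5

2/5


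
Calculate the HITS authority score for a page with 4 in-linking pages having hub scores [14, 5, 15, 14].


Authority = sum of hub scores of in-linkers
In-link 1: hub score = 14
In-link 2: hub score = 5
In-link 3: hub score = 15
In-link 4: hub score = 14
Authority = 14 + 5 + 15 + 14 = 48

48


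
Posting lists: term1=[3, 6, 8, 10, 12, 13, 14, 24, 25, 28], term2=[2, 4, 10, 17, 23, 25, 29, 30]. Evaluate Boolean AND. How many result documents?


Boolean AND: find intersection of posting lists
term1 docs: [3, 6, 8, 10, 12, 13, 14, 24, 25, 28]
term2 docs: [2, 4, 10, 17, 23, 25, 29, 30]
Intersection: [10, 25]
|intersection| = 2

2


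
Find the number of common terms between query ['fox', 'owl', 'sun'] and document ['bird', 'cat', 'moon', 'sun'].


Query terms: ['fox', 'owl', 'sun']
Document terms: ['bird', 'cat', 'moon', 'sun']
Common terms: ['sun']
Overlap count = 1

1


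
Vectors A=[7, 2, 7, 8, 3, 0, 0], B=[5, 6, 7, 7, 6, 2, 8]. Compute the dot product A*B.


Dot product = sum of element-wise products
A[0]*B[0] = 7*5 = 35
A[1]*B[1] = 2*6 = 12
A[2]*B[2] = 7*7 = 49
A[3]*B[3] = 8*7 = 56
A[4]*B[4] = 3*6 = 18
A[5]*B[5] = 0*2 = 0
A[6]*B[6] = 0*8 = 0
Sum = 35 + 12 + 49 + 56 + 18 + 0 + 0 = 170

170


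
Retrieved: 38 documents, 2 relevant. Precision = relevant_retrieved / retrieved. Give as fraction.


Precision = relevant_retrieved / total_retrieved
= 2 / 38
= 2 / (2 + 36)
= 1/19

1/19


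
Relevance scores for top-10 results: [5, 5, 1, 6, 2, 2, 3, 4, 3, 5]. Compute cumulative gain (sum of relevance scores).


Cumulative Gain = sum of relevance scores
Position 1: rel=5, running sum=5
Position 2: rel=5, running sum=10
Position 3: rel=1, running sum=11
Position 4: rel=6, running sum=17
Position 5: rel=2, running sum=19
Position 6: rel=2, running sum=21
Position 7: rel=3, running sum=24
Position 8: rel=4, running sum=28
Position 9: rel=3, running sum=31
Position 10: rel=5, running sum=36
CG = 36

36


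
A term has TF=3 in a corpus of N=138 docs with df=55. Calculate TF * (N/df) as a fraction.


TF * (N/df)
= 3 * (138/55)
= 3 * 138/55
= 414/55

414/55


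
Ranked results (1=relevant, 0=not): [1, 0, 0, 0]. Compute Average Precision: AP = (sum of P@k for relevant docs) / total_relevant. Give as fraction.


Computing P@k for each relevant position:
Position 1: relevant, P@1 = 1/1 = 1
Position 2: not relevant
Position 3: not relevant
Position 4: not relevant
Sum of P@k = 1 = 1
AP = 1 / 1 = 1

1


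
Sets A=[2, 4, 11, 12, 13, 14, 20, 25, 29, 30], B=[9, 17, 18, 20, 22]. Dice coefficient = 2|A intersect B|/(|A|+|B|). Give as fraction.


A intersect B = [20]
|A intersect B| = 1
|A| = 10, |B| = 5
Dice = 2*1 / (10+5)
= 2 / 15 = 2/15

2/15


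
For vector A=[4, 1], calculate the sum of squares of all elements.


|A|^2 = sum of squared components
A[0]^2 = 4^2 = 16
A[1]^2 = 1^2 = 1
Sum = 16 + 1 = 17

17


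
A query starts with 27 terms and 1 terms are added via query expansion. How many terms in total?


Original terms: 27
Expansion terms: 1
Total = 27 + 1 = 28

28


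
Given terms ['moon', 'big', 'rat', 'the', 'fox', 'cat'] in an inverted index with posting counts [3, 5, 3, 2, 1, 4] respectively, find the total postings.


Summing posting list sizes:
'moon': 3 postings
'big': 5 postings
'rat': 3 postings
'the': 2 postings
'fox': 1 postings
'cat': 4 postings
Total = 3 + 5 + 3 + 2 + 1 + 4 = 18

18


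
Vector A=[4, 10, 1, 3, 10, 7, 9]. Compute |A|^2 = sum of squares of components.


|A|^2 = sum of squared components
A[0]^2 = 4^2 = 16
A[1]^2 = 10^2 = 100
A[2]^2 = 1^2 = 1
A[3]^2 = 3^2 = 9
A[4]^2 = 10^2 = 100
A[5]^2 = 7^2 = 49
A[6]^2 = 9^2 = 81
Sum = 16 + 100 + 1 + 9 + 100 + 49 + 81 = 356

356


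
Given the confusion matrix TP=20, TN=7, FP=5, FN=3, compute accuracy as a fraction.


Accuracy = (TP + TN) / (TP + TN + FP + FN)
TP + TN = 20 + 7 = 27
Total = 20 + 7 + 5 + 3 = 35
Accuracy = 27 / 35 = 27/35

27/35


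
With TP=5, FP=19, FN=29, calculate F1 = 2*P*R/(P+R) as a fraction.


F1 = 2 * P * R / (P + R)
P = TP/(TP+FP) = 5/24 = 5/24
R = TP/(TP+FN) = 5/34 = 5/34
2 * P * R = 2 * 5/24 * 5/34 = 25/408
P + R = 5/24 + 5/34 = 145/408
F1 = 25/408 / 145/408 = 5/29

5/29


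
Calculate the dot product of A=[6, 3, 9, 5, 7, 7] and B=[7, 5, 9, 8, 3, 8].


Dot product = sum of element-wise products
A[0]*B[0] = 6*7 = 42
A[1]*B[1] = 3*5 = 15
A[2]*B[2] = 9*9 = 81
A[3]*B[3] = 5*8 = 40
A[4]*B[4] = 7*3 = 21
A[5]*B[5] = 7*8 = 56
Sum = 42 + 15 + 81 + 40 + 21 + 56 = 255

255


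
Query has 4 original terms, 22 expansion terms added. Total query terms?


Original terms: 4
Expansion terms: 22
Total = 4 + 22 = 26

26


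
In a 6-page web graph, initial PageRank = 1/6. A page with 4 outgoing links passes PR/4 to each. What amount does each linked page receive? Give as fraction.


Initial PR = 1/6 = 1/6
Outlinks = 4
Contribution per link = PR / outlinks
= 1/6 / 4
= 1/24

1/24


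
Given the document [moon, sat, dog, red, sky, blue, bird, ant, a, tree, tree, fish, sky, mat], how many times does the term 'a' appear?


Document has 14 words
Scanning for 'a':
Found at positions: [8]
Count = 1

1


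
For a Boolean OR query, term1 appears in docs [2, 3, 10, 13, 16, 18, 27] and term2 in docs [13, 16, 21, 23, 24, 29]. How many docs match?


Boolean OR: find union of posting lists
term1 docs: [2, 3, 10, 13, 16, 18, 27]
term2 docs: [13, 16, 21, 23, 24, 29]
Union: [2, 3, 10, 13, 16, 18, 21, 23, 24, 27, 29]
|union| = 11

11


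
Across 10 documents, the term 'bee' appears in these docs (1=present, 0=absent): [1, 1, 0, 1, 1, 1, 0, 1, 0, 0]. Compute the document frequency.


Checking each document for 'bee':
Doc 1: present
Doc 2: present
Doc 3: absent
Doc 4: present
Doc 5: present
Doc 6: present
Doc 7: absent
Doc 8: present
Doc 9: absent
Doc 10: absent
df = sum of presences = 1 + 1 + 0 + 1 + 1 + 1 + 0 + 1 + 0 + 0 = 6

6


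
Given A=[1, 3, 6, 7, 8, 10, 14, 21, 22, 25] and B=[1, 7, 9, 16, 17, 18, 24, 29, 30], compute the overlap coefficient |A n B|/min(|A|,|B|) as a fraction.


A intersect B = [1, 7]
|A intersect B| = 2
min(|A|, |B|) = min(10, 9) = 9
Overlap = 2 / 9 = 2/9

2/9


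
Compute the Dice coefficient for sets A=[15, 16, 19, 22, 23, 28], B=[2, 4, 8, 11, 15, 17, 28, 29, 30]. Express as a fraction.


A intersect B = [15, 28]
|A intersect B| = 2
|A| = 6, |B| = 9
Dice = 2*2 / (6+9)
= 4 / 15 = 4/15

4/15


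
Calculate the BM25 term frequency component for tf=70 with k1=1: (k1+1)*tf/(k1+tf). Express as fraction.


BM25 TF component = (k1+1)*tf / (k1+tf)
k1 = 1, tf = 70
Numerator = (1+1)*70 = 140
Denominator = 1 + 70 = 71
= 140/71 = 140/71

140/71


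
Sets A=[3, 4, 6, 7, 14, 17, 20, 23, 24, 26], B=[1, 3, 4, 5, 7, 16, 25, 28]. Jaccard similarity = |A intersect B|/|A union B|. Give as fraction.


A intersect B = [3, 4, 7]
|A intersect B| = 3
A union B = [1, 3, 4, 5, 6, 7, 14, 16, 17, 20, 23, 24, 25, 26, 28]
|A union B| = 15
Jaccard = 3/15 = 1/5

1/5


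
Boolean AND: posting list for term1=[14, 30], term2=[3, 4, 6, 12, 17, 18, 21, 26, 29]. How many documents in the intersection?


Boolean AND: find intersection of posting lists
term1 docs: [14, 30]
term2 docs: [3, 4, 6, 12, 17, 18, 21, 26, 29]
Intersection: []
|intersection| = 0

0


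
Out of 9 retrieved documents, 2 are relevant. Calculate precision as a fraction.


Precision = relevant_retrieved / total_retrieved
= 2 / 9
= 2 / (2 + 7)
= 2/9

2/9


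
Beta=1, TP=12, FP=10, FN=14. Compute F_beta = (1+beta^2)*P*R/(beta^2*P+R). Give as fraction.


P = TP/(TP+FP) = 12/22 = 6/11
R = TP/(TP+FN) = 12/26 = 6/13
beta^2 = 1^2 = 1
(1 + beta^2) = 2
Numerator = (1+beta^2)*P*R = 72/143
Denominator = beta^2*P + R = 6/11 + 6/13 = 144/143
F_beta = 1/2

1/2


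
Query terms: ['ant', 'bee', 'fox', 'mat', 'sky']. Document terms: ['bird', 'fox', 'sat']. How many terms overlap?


Query terms: ['ant', 'bee', 'fox', 'mat', 'sky']
Document terms: ['bird', 'fox', 'sat']
Common terms: ['fox']
Overlap count = 1

1


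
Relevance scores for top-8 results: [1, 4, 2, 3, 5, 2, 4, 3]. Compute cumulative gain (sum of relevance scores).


Cumulative Gain = sum of relevance scores
Position 1: rel=1, running sum=1
Position 2: rel=4, running sum=5
Position 3: rel=2, running sum=7
Position 4: rel=3, running sum=10
Position 5: rel=5, running sum=15
Position 6: rel=2, running sum=17
Position 7: rel=4, running sum=21
Position 8: rel=3, running sum=24
CG = 24

24


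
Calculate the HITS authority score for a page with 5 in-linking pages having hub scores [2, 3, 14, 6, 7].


Authority = sum of hub scores of in-linkers
In-link 1: hub score = 2
In-link 2: hub score = 3
In-link 3: hub score = 14
In-link 4: hub score = 6
In-link 5: hub score = 7
Authority = 2 + 3 + 14 + 6 + 7 = 32

32


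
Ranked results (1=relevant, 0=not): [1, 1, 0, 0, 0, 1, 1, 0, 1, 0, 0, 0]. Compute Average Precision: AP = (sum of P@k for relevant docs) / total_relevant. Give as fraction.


Computing P@k for each relevant position:
Position 1: relevant, P@1 = 1/1 = 1
Position 2: relevant, P@2 = 2/2 = 1
Position 3: not relevant
Position 4: not relevant
Position 5: not relevant
Position 6: relevant, P@6 = 3/6 = 1/2
Position 7: relevant, P@7 = 4/7 = 4/7
Position 8: not relevant
Position 9: relevant, P@9 = 5/9 = 5/9
Position 10: not relevant
Position 11: not relevant
Position 12: not relevant
Sum of P@k = 1 + 1 + 1/2 + 4/7 + 5/9 = 457/126
AP = 457/126 / 5 = 457/630

457/630


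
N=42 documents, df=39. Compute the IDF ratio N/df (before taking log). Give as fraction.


IDF ratio = N / df
= 42 / 39
= 14/13

14/13


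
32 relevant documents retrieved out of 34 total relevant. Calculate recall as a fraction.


Recall = retrieved_relevant / total_relevant
= 32 / 34
= 32 / (32 + 2)
= 16/17

16/17


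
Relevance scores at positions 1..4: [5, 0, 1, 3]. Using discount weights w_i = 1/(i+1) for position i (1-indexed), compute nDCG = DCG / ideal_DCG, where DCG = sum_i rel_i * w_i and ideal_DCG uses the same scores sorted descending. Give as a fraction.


Position discount weights w_i = 1/(i+1) for i=1..4:
Weights = [1/2, 1/3, 1/4, 1/5]
Actual relevance: [5, 0, 1, 3]
DCG = 5/2 + 0/3 + 1/4 + 3/5 = 67/20
Ideal relevance (sorted desc): [5, 3, 1, 0]
Ideal DCG = 5/2 + 3/3 + 1/4 + 0/5 = 15/4
nDCG = DCG / ideal_DCG = 67/20 / 15/4 = 67/75

67/75


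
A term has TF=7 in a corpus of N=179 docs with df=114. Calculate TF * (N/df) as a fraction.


TF * (N/df)
= 7 * (179/114)
= 7 * 179/114
= 1253/114

1253/114


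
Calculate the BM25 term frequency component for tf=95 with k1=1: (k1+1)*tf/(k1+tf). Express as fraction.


BM25 TF component = (k1+1)*tf / (k1+tf)
k1 = 1, tf = 95
Numerator = (1+1)*95 = 190
Denominator = 1 + 95 = 96
= 190/96 = 95/48

95/48


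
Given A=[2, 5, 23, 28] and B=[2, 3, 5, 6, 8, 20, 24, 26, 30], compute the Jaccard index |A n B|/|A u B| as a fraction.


A intersect B = [2, 5]
|A intersect B| = 2
A union B = [2, 3, 5, 6, 8, 20, 23, 24, 26, 28, 30]
|A union B| = 11
Jaccard = 2/11 = 2/11

2/11


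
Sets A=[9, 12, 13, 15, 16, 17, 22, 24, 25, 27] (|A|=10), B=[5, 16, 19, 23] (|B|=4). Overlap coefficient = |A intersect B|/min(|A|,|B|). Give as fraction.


A intersect B = [16]
|A intersect B| = 1
min(|A|, |B|) = min(10, 4) = 4
Overlap = 1 / 4 = 1/4

1/4


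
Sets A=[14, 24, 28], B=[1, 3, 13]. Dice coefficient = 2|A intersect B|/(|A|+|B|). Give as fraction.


A intersect B = []
|A intersect B| = 0
|A| = 3, |B| = 3
Dice = 2*0 / (3+3)
= 0 / 6 = 0

0


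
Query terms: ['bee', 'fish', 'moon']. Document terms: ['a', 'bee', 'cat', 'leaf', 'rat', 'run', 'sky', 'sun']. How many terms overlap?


Query terms: ['bee', 'fish', 'moon']
Document terms: ['a', 'bee', 'cat', 'leaf', 'rat', 'run', 'sky', 'sun']
Common terms: ['bee']
Overlap count = 1

1


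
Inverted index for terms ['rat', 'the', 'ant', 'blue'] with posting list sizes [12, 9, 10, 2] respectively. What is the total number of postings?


Summing posting list sizes:
'rat': 12 postings
'the': 9 postings
'ant': 10 postings
'blue': 2 postings
Total = 12 + 9 + 10 + 2 = 33

33


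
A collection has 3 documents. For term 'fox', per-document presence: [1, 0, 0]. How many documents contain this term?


Checking each document for 'fox':
Doc 1: present
Doc 2: absent
Doc 3: absent
df = sum of presences = 1 + 0 + 0 = 1

1


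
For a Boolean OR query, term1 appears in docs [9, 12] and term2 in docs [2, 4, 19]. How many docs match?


Boolean OR: find union of posting lists
term1 docs: [9, 12]
term2 docs: [2, 4, 19]
Union: [2, 4, 9, 12, 19]
|union| = 5

5


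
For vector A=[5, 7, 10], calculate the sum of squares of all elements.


|A|^2 = sum of squared components
A[0]^2 = 5^2 = 25
A[1]^2 = 7^2 = 49
A[2]^2 = 10^2 = 100
Sum = 25 + 49 + 100 = 174

174


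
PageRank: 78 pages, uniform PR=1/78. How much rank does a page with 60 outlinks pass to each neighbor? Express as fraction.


Initial PR = 1/78 = 1/78
Outlinks = 60
Contribution per link = PR / outlinks
= 1/78 / 60
= 1/4680

1/4680


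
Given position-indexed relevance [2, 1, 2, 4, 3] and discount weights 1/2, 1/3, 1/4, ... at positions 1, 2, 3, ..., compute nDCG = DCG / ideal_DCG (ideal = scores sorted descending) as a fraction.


Position discount weights w_i = 1/(i+1) for i=1..5:
Weights = [1/2, 1/3, 1/4, 1/5, 1/6]
Actual relevance: [2, 1, 2, 4, 3]
DCG = 2/2 + 1/3 + 2/4 + 4/5 + 3/6 = 47/15
Ideal relevance (sorted desc): [4, 3, 2, 2, 1]
Ideal DCG = 4/2 + 3/3 + 2/4 + 2/5 + 1/6 = 61/15
nDCG = DCG / ideal_DCG = 47/15 / 61/15 = 47/61

47/61


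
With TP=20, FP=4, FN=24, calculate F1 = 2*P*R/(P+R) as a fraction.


F1 = 2 * P * R / (P + R)
P = TP/(TP+FP) = 20/24 = 5/6
R = TP/(TP+FN) = 20/44 = 5/11
2 * P * R = 2 * 5/6 * 5/11 = 25/33
P + R = 5/6 + 5/11 = 85/66
F1 = 25/33 / 85/66 = 10/17

10/17


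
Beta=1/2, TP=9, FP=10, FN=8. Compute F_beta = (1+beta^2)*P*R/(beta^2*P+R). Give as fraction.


P = TP/(TP+FP) = 9/19 = 9/19
R = TP/(TP+FN) = 9/17 = 9/17
beta^2 = 1/2^2 = 1/4
(1 + beta^2) = 5/4
Numerator = (1+beta^2)*P*R = 405/1292
Denominator = beta^2*P + R = 9/76 + 9/17 = 837/1292
F_beta = 15/31

15/31


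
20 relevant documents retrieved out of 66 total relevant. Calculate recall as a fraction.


Recall = retrieved_relevant / total_relevant
= 20 / 66
= 20 / (20 + 46)
= 10/33

10/33


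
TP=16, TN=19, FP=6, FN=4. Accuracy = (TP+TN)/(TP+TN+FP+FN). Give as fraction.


Accuracy = (TP + TN) / (TP + TN + FP + FN)
TP + TN = 16 + 19 = 35
Total = 16 + 19 + 6 + 4 = 45
Accuracy = 35 / 45 = 7/9

7/9


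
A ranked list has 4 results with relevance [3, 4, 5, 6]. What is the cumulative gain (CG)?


Cumulative Gain = sum of relevance scores
Position 1: rel=3, running sum=3
Position 2: rel=4, running sum=7
Position 3: rel=5, running sum=12
Position 4: rel=6, running sum=18
CG = 18

18


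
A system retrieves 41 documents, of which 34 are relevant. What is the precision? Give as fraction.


Precision = relevant_retrieved / total_retrieved
= 34 / 41
= 34 / (34 + 7)
= 34/41

34/41


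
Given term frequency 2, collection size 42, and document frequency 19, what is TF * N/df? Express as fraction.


TF * (N/df)
= 2 * (42/19)
= 2 * 42/19
= 84/19

84/19


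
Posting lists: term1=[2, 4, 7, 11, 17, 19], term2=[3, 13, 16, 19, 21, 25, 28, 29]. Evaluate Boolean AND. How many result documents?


Boolean AND: find intersection of posting lists
term1 docs: [2, 4, 7, 11, 17, 19]
term2 docs: [3, 13, 16, 19, 21, 25, 28, 29]
Intersection: [19]
|intersection| = 1

1


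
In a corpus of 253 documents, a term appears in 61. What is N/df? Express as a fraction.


IDF ratio = N / df
= 253 / 61
= 253/61

253/61


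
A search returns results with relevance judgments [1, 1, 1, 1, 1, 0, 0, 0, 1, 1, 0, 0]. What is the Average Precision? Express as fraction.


Computing P@k for each relevant position:
Position 1: relevant, P@1 = 1/1 = 1
Position 2: relevant, P@2 = 2/2 = 1
Position 3: relevant, P@3 = 3/3 = 1
Position 4: relevant, P@4 = 4/4 = 1
Position 5: relevant, P@5 = 5/5 = 1
Position 6: not relevant
Position 7: not relevant
Position 8: not relevant
Position 9: relevant, P@9 = 6/9 = 2/3
Position 10: relevant, P@10 = 7/10 = 7/10
Position 11: not relevant
Position 12: not relevant
Sum of P@k = 1 + 1 + 1 + 1 + 1 + 2/3 + 7/10 = 191/30
AP = 191/30 / 7 = 191/210

191/210


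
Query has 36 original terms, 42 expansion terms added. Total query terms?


Original terms: 36
Expansion terms: 42
Total = 36 + 42 = 78

78


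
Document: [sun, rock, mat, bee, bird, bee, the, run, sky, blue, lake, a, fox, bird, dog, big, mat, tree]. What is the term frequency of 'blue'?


Document has 18 words
Scanning for 'blue':
Found at positions: [9]
Count = 1

1


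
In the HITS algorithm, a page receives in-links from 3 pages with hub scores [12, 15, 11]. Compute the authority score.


Authority = sum of hub scores of in-linkers
In-link 1: hub score = 12
In-link 2: hub score = 15
In-link 3: hub score = 11
Authority = 12 + 15 + 11 = 38

38


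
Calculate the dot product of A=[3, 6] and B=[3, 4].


Dot product = sum of element-wise products
A[0]*B[0] = 3*3 = 9
A[1]*B[1] = 6*4 = 24
Sum = 9 + 24 = 33

33


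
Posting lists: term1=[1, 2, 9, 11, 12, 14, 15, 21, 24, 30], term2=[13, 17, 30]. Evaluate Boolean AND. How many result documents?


Boolean AND: find intersection of posting lists
term1 docs: [1, 2, 9, 11, 12, 14, 15, 21, 24, 30]
term2 docs: [13, 17, 30]
Intersection: [30]
|intersection| = 1

1


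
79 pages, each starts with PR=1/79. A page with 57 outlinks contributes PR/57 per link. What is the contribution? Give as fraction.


Initial PR = 1/79 = 1/79
Outlinks = 57
Contribution per link = PR / outlinks
= 1/79 / 57
= 1/4503

1/4503


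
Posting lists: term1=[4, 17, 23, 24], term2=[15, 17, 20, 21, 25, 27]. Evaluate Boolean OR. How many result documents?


Boolean OR: find union of posting lists
term1 docs: [4, 17, 23, 24]
term2 docs: [15, 17, 20, 21, 25, 27]
Union: [4, 15, 17, 20, 21, 23, 24, 25, 27]
|union| = 9

9


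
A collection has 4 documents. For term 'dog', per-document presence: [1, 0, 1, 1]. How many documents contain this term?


Checking each document for 'dog':
Doc 1: present
Doc 2: absent
Doc 3: present
Doc 4: present
df = sum of presences = 1 + 0 + 1 + 1 = 3

3


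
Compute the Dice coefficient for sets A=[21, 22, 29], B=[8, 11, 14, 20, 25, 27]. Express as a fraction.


A intersect B = []
|A intersect B| = 0
|A| = 3, |B| = 6
Dice = 2*0 / (3+6)
= 0 / 9 = 0

0


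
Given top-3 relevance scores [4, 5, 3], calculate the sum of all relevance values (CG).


Cumulative Gain = sum of relevance scores
Position 1: rel=4, running sum=4
Position 2: rel=5, running sum=9
Position 3: rel=3, running sum=12
CG = 12

12


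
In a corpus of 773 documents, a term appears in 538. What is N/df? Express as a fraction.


IDF ratio = N / df
= 773 / 538
= 773/538

773/538


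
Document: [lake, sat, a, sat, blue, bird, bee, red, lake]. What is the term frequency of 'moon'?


Document has 9 words
Scanning for 'moon':
Term not found in document
Count = 0

0


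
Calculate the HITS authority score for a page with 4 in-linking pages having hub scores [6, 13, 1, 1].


Authority = sum of hub scores of in-linkers
In-link 1: hub score = 6
In-link 2: hub score = 13
In-link 3: hub score = 1
In-link 4: hub score = 1
Authority = 6 + 13 + 1 + 1 = 21

21


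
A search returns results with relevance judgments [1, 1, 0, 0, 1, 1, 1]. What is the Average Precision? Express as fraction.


Computing P@k for each relevant position:
Position 1: relevant, P@1 = 1/1 = 1
Position 2: relevant, P@2 = 2/2 = 1
Position 3: not relevant
Position 4: not relevant
Position 5: relevant, P@5 = 3/5 = 3/5
Position 6: relevant, P@6 = 4/6 = 2/3
Position 7: relevant, P@7 = 5/7 = 5/7
Sum of P@k = 1 + 1 + 3/5 + 2/3 + 5/7 = 418/105
AP = 418/105 / 5 = 418/525

418/525


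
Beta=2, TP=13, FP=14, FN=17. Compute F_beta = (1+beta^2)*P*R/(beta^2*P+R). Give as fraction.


P = TP/(TP+FP) = 13/27 = 13/27
R = TP/(TP+FN) = 13/30 = 13/30
beta^2 = 2^2 = 4
(1 + beta^2) = 5
Numerator = (1+beta^2)*P*R = 169/162
Denominator = beta^2*P + R = 52/27 + 13/30 = 637/270
F_beta = 65/147

65/147


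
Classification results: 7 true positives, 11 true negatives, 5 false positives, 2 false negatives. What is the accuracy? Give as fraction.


Accuracy = (TP + TN) / (TP + TN + FP + FN)
TP + TN = 7 + 11 = 18
Total = 7 + 11 + 5 + 2 = 25
Accuracy = 18 / 25 = 18/25

18/25


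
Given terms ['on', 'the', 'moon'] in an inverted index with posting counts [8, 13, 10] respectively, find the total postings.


Summing posting list sizes:
'on': 8 postings
'the': 13 postings
'moon': 10 postings
Total = 8 + 13 + 10 = 31

31


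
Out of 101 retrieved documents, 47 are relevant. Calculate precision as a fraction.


Precision = relevant_retrieved / total_retrieved
= 47 / 101
= 47 / (47 + 54)
= 47/101

47/101


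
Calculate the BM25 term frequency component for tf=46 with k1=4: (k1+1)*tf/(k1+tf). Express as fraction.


BM25 TF component = (k1+1)*tf / (k1+tf)
k1 = 4, tf = 46
Numerator = (4+1)*46 = 230
Denominator = 4 + 46 = 50
= 230/50 = 23/5

23/5


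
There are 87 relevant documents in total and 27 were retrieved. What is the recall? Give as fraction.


Recall = retrieved_relevant / total_relevant
= 27 / 87
= 27 / (27 + 60)
= 9/29

9/29


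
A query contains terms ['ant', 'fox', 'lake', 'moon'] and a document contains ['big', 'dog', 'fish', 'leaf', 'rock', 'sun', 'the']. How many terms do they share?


Query terms: ['ant', 'fox', 'lake', 'moon']
Document terms: ['big', 'dog', 'fish', 'leaf', 'rock', 'sun', 'the']
Common terms: []
Overlap count = 0

0


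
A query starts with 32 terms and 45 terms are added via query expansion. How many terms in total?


Original terms: 32
Expansion terms: 45
Total = 32 + 45 = 77

77


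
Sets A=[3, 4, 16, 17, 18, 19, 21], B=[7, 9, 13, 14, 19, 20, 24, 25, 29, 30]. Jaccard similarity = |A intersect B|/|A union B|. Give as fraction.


A intersect B = [19]
|A intersect B| = 1
A union B = [3, 4, 7, 9, 13, 14, 16, 17, 18, 19, 20, 21, 24, 25, 29, 30]
|A union B| = 16
Jaccard = 1/16 = 1/16

1/16


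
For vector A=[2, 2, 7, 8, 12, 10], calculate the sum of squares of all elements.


|A|^2 = sum of squared components
A[0]^2 = 2^2 = 4
A[1]^2 = 2^2 = 4
A[2]^2 = 7^2 = 49
A[3]^2 = 8^2 = 64
A[4]^2 = 12^2 = 144
A[5]^2 = 10^2 = 100
Sum = 4 + 4 + 49 + 64 + 144 + 100 = 365

365


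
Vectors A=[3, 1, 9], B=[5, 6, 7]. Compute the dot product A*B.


Dot product = sum of element-wise products
A[0]*B[0] = 3*5 = 15
A[1]*B[1] = 1*6 = 6
A[2]*B[2] = 9*7 = 63
Sum = 15 + 6 + 63 = 84

84


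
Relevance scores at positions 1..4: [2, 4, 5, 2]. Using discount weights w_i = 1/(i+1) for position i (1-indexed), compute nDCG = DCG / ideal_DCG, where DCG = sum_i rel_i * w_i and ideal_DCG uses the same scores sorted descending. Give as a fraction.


Position discount weights w_i = 1/(i+1) for i=1..4:
Weights = [1/2, 1/3, 1/4, 1/5]
Actual relevance: [2, 4, 5, 2]
DCG = 2/2 + 4/3 + 5/4 + 2/5 = 239/60
Ideal relevance (sorted desc): [5, 4, 2, 2]
Ideal DCG = 5/2 + 4/3 + 2/4 + 2/5 = 71/15
nDCG = DCG / ideal_DCG = 239/60 / 71/15 = 239/284

239/284


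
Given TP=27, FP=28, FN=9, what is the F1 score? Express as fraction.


F1 = 2 * P * R / (P + R)
P = TP/(TP+FP) = 27/55 = 27/55
R = TP/(TP+FN) = 27/36 = 3/4
2 * P * R = 2 * 27/55 * 3/4 = 81/110
P + R = 27/55 + 3/4 = 273/220
F1 = 81/110 / 273/220 = 54/91

54/91


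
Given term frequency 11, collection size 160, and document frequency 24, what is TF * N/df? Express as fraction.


TF * (N/df)
= 11 * (160/24)
= 11 * 20/3
= 220/3

220/3


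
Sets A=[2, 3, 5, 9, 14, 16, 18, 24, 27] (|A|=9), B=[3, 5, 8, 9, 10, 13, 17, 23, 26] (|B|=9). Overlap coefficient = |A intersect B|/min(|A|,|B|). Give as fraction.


A intersect B = [3, 5, 9]
|A intersect B| = 3
min(|A|, |B|) = min(9, 9) = 9
Overlap = 3 / 9 = 1/3

1/3


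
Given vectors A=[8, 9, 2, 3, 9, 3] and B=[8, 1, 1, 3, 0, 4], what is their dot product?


Dot product = sum of element-wise products
A[0]*B[0] = 8*8 = 64
A[1]*B[1] = 9*1 = 9
A[2]*B[2] = 2*1 = 2
A[3]*B[3] = 3*3 = 9
A[4]*B[4] = 9*0 = 0
A[5]*B[5] = 3*4 = 12
Sum = 64 + 9 + 2 + 9 + 0 + 12 = 96

96


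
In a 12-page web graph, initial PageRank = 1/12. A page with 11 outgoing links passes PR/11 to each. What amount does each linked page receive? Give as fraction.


Initial PR = 1/12 = 1/12
Outlinks = 11
Contribution per link = PR / outlinks
= 1/12 / 11
= 1/132

1/132


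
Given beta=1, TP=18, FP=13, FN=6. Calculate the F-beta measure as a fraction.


P = TP/(TP+FP) = 18/31 = 18/31
R = TP/(TP+FN) = 18/24 = 3/4
beta^2 = 1^2 = 1
(1 + beta^2) = 2
Numerator = (1+beta^2)*P*R = 27/31
Denominator = beta^2*P + R = 18/31 + 3/4 = 165/124
F_beta = 36/55

36/55


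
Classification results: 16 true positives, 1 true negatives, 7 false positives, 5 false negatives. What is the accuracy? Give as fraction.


Accuracy = (TP + TN) / (TP + TN + FP + FN)
TP + TN = 16 + 1 = 17
Total = 16 + 1 + 7 + 5 = 29
Accuracy = 17 / 29 = 17/29

17/29


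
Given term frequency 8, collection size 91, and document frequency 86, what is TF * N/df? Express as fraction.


TF * (N/df)
= 8 * (91/86)
= 8 * 91/86
= 364/43

364/43


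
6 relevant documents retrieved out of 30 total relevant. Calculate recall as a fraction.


Recall = retrieved_relevant / total_relevant
= 6 / 30
= 6 / (6 + 24)
= 1/5

1/5


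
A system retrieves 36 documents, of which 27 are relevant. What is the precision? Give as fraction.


Precision = relevant_retrieved / total_retrieved
= 27 / 36
= 27 / (27 + 9)
= 3/4

3/4


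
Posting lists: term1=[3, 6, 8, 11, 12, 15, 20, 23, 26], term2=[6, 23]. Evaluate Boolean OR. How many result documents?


Boolean OR: find union of posting lists
term1 docs: [3, 6, 8, 11, 12, 15, 20, 23, 26]
term2 docs: [6, 23]
Union: [3, 6, 8, 11, 12, 15, 20, 23, 26]
|union| = 9

9


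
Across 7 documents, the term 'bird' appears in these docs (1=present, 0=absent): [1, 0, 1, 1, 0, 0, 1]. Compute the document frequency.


Checking each document for 'bird':
Doc 1: present
Doc 2: absent
Doc 3: present
Doc 4: present
Doc 5: absent
Doc 6: absent
Doc 7: present
df = sum of presences = 1 + 0 + 1 + 1 + 0 + 0 + 1 = 4

4


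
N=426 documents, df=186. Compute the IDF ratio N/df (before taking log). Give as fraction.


IDF ratio = N / df
= 426 / 186
= 71/31

71/31


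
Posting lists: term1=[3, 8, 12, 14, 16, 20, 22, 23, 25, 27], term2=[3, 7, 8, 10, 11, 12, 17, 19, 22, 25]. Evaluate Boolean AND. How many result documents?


Boolean AND: find intersection of posting lists
term1 docs: [3, 8, 12, 14, 16, 20, 22, 23, 25, 27]
term2 docs: [3, 7, 8, 10, 11, 12, 17, 19, 22, 25]
Intersection: [3, 8, 12, 22, 25]
|intersection| = 5

5


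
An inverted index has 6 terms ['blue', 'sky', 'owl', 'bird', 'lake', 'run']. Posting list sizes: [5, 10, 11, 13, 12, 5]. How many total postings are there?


Summing posting list sizes:
'blue': 5 postings
'sky': 10 postings
'owl': 11 postings
'bird': 13 postings
'lake': 12 postings
'run': 5 postings
Total = 5 + 10 + 11 + 13 + 12 + 5 = 56

56


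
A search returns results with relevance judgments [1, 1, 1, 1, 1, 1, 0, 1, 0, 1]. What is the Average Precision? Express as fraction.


Computing P@k for each relevant position:
Position 1: relevant, P@1 = 1/1 = 1
Position 2: relevant, P@2 = 2/2 = 1
Position 3: relevant, P@3 = 3/3 = 1
Position 4: relevant, P@4 = 4/4 = 1
Position 5: relevant, P@5 = 5/5 = 1
Position 6: relevant, P@6 = 6/6 = 1
Position 7: not relevant
Position 8: relevant, P@8 = 7/8 = 7/8
Position 9: not relevant
Position 10: relevant, P@10 = 8/10 = 4/5
Sum of P@k = 1 + 1 + 1 + 1 + 1 + 1 + 7/8 + 4/5 = 307/40
AP = 307/40 / 8 = 307/320

307/320


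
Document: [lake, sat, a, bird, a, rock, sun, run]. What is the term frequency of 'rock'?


Document has 8 words
Scanning for 'rock':
Found at positions: [5]
Count = 1

1


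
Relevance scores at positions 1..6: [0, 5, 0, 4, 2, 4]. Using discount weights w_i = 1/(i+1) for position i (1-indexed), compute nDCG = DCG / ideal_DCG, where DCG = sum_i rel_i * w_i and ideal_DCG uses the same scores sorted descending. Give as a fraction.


Position discount weights w_i = 1/(i+1) for i=1..6:
Weights = [1/2, 1/3, 1/4, 1/5, 1/6, 1/7]
Actual relevance: [0, 5, 0, 4, 2, 4]
DCG = 0/2 + 5/3 + 0/4 + 4/5 + 2/6 + 4/7 = 118/35
Ideal relevance (sorted desc): [5, 4, 4, 2, 0, 0]
Ideal DCG = 5/2 + 4/3 + 4/4 + 2/5 + 0/6 + 0/7 = 157/30
nDCG = DCG / ideal_DCG = 118/35 / 157/30 = 708/1099

708/1099


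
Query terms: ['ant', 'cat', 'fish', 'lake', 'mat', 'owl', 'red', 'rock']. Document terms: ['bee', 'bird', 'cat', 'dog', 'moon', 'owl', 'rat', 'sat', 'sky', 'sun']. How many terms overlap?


Query terms: ['ant', 'cat', 'fish', 'lake', 'mat', 'owl', 'red', 'rock']
Document terms: ['bee', 'bird', 'cat', 'dog', 'moon', 'owl', 'rat', 'sat', 'sky', 'sun']
Common terms: ['cat', 'owl']
Overlap count = 2

2


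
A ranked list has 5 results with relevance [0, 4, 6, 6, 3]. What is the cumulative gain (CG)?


Cumulative Gain = sum of relevance scores
Position 1: rel=0, running sum=0
Position 2: rel=4, running sum=4
Position 3: rel=6, running sum=10
Position 4: rel=6, running sum=16
Position 5: rel=3, running sum=19
CG = 19

19


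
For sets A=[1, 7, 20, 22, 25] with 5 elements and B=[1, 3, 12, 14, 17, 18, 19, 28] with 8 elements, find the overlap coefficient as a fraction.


A intersect B = [1]
|A intersect B| = 1
min(|A|, |B|) = min(5, 8) = 5
Overlap = 1 / 5 = 1/5

1/5


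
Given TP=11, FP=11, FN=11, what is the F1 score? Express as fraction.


F1 = 2 * P * R / (P + R)
P = TP/(TP+FP) = 11/22 = 1/2
R = TP/(TP+FN) = 11/22 = 1/2
2 * P * R = 2 * 1/2 * 1/2 = 1/2
P + R = 1/2 + 1/2 = 1
F1 = 1/2 / 1 = 1/2

1/2


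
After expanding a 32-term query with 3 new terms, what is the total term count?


Original terms: 32
Expansion terms: 3
Total = 32 + 3 = 35

35


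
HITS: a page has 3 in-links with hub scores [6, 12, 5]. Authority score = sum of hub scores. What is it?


Authority = sum of hub scores of in-linkers
In-link 1: hub score = 6
In-link 2: hub score = 12
In-link 3: hub score = 5
Authority = 6 + 12 + 5 = 23

23


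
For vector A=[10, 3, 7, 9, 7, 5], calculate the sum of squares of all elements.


|A|^2 = sum of squared components
A[0]^2 = 10^2 = 100
A[1]^2 = 3^2 = 9
A[2]^2 = 7^2 = 49
A[3]^2 = 9^2 = 81
A[4]^2 = 7^2 = 49
A[5]^2 = 5^2 = 25
Sum = 100 + 9 + 49 + 81 + 49 + 25 = 313

313


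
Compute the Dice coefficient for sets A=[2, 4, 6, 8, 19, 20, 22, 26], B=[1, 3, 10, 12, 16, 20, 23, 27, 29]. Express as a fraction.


A intersect B = [20]
|A intersect B| = 1
|A| = 8, |B| = 9
Dice = 2*1 / (8+9)
= 2 / 17 = 2/17

2/17


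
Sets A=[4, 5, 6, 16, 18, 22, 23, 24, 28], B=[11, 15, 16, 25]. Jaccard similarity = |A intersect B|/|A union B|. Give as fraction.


A intersect B = [16]
|A intersect B| = 1
A union B = [4, 5, 6, 11, 15, 16, 18, 22, 23, 24, 25, 28]
|A union B| = 12
Jaccard = 1/12 = 1/12

1/12


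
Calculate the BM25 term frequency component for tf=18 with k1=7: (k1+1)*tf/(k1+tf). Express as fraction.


BM25 TF component = (k1+1)*tf / (k1+tf)
k1 = 7, tf = 18
Numerator = (7+1)*18 = 144
Denominator = 7 + 18 = 25
= 144/25 = 144/25

144/25


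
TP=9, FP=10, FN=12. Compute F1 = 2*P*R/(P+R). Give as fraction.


F1 = 2 * P * R / (P + R)
P = TP/(TP+FP) = 9/19 = 9/19
R = TP/(TP+FN) = 9/21 = 3/7
2 * P * R = 2 * 9/19 * 3/7 = 54/133
P + R = 9/19 + 3/7 = 120/133
F1 = 54/133 / 120/133 = 9/20

9/20


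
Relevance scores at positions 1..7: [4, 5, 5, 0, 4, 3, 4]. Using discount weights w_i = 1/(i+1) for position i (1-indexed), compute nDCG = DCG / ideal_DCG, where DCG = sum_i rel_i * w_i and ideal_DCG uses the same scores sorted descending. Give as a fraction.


Position discount weights w_i = 1/(i+1) for i=1..7:
Weights = [1/2, 1/3, 1/4, 1/5, 1/6, 1/7, 1/8]
Actual relevance: [4, 5, 5, 0, 4, 3, 4]
DCG = 4/2 + 5/3 + 5/4 + 0/5 + 4/6 + 3/7 + 4/8 = 547/84
Ideal relevance (sorted desc): [5, 5, 4, 4, 4, 3, 0]
Ideal DCG = 5/2 + 5/3 + 4/4 + 4/5 + 4/6 + 3/7 + 0/8 = 1483/210
nDCG = DCG / ideal_DCG = 547/84 / 1483/210 = 2735/2966

2735/2966


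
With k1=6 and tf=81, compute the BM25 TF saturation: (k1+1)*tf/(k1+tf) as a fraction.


BM25 TF component = (k1+1)*tf / (k1+tf)
k1 = 6, tf = 81
Numerator = (6+1)*81 = 567
Denominator = 6 + 81 = 87
= 567/87 = 189/29

189/29


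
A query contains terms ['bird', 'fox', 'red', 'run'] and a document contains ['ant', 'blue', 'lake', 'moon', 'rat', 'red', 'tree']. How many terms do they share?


Query terms: ['bird', 'fox', 'red', 'run']
Document terms: ['ant', 'blue', 'lake', 'moon', 'rat', 'red', 'tree']
Common terms: ['red']
Overlap count = 1

1


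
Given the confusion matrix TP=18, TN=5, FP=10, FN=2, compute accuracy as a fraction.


Accuracy = (TP + TN) / (TP + TN + FP + FN)
TP + TN = 18 + 5 = 23
Total = 18 + 5 + 10 + 2 = 35
Accuracy = 23 / 35 = 23/35

23/35


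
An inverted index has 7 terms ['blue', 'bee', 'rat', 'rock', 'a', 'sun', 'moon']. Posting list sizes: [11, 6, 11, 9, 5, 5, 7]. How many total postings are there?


Summing posting list sizes:
'blue': 11 postings
'bee': 6 postings
'rat': 11 postings
'rock': 9 postings
'a': 5 postings
'sun': 5 postings
'moon': 7 postings
Total = 11 + 6 + 11 + 9 + 5 + 5 + 7 = 54

54


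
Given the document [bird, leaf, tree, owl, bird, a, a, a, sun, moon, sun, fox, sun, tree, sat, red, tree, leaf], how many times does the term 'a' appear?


Document has 18 words
Scanning for 'a':
Found at positions: [5, 6, 7]
Count = 3

3


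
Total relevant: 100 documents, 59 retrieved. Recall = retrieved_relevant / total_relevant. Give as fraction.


Recall = retrieved_relevant / total_relevant
= 59 / 100
= 59 / (59 + 41)
= 59/100

59/100


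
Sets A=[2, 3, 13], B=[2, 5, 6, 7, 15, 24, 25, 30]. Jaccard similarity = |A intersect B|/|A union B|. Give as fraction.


A intersect B = [2]
|A intersect B| = 1
A union B = [2, 3, 5, 6, 7, 13, 15, 24, 25, 30]
|A union B| = 10
Jaccard = 1/10 = 1/10

1/10


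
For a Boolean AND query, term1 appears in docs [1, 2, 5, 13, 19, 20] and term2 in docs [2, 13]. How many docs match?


Boolean AND: find intersection of posting lists
term1 docs: [1, 2, 5, 13, 19, 20]
term2 docs: [2, 13]
Intersection: [2, 13]
|intersection| = 2

2


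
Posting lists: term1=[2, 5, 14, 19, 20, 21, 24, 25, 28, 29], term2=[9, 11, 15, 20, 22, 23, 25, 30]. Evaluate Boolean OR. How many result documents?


Boolean OR: find union of posting lists
term1 docs: [2, 5, 14, 19, 20, 21, 24, 25, 28, 29]
term2 docs: [9, 11, 15, 20, 22, 23, 25, 30]
Union: [2, 5, 9, 11, 14, 15, 19, 20, 21, 22, 23, 24, 25, 28, 29, 30]
|union| = 16

16


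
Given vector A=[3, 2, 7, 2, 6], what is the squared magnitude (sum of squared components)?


|A|^2 = sum of squared components
A[0]^2 = 3^2 = 9
A[1]^2 = 2^2 = 4
A[2]^2 = 7^2 = 49
A[3]^2 = 2^2 = 4
A[4]^2 = 6^2 = 36
Sum = 9 + 4 + 49 + 4 + 36 = 102

102


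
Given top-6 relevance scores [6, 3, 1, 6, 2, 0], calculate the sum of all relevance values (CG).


Cumulative Gain = sum of relevance scores
Position 1: rel=6, running sum=6
Position 2: rel=3, running sum=9
Position 3: rel=1, running sum=10
Position 4: rel=6, running sum=16
Position 5: rel=2, running sum=18
Position 6: rel=0, running sum=18
CG = 18

18


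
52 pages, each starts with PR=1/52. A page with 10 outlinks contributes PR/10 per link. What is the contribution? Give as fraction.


Initial PR = 1/52 = 1/52
Outlinks = 10
Contribution per link = PR / outlinks
= 1/52 / 10
= 1/520

1/520


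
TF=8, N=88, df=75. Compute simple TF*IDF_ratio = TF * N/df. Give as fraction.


TF * (N/df)
= 8 * (88/75)
= 8 * 88/75
= 704/75

704/75


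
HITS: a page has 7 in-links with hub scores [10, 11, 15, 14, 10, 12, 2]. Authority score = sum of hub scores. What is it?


Authority = sum of hub scores of in-linkers
In-link 1: hub score = 10
In-link 2: hub score = 11
In-link 3: hub score = 15
In-link 4: hub score = 14
In-link 5: hub score = 10
In-link 6: hub score = 12
In-link 7: hub score = 2
Authority = 10 + 11 + 15 + 14 + 10 + 12 + 2 = 74

74


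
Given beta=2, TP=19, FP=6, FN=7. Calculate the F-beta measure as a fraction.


P = TP/(TP+FP) = 19/25 = 19/25
R = TP/(TP+FN) = 19/26 = 19/26
beta^2 = 2^2 = 4
(1 + beta^2) = 5
Numerator = (1+beta^2)*P*R = 361/130
Denominator = beta^2*P + R = 76/25 + 19/26 = 2451/650
F_beta = 95/129

95/129


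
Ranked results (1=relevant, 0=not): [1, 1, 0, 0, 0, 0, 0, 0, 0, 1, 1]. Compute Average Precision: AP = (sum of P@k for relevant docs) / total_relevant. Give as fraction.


Computing P@k for each relevant position:
Position 1: relevant, P@1 = 1/1 = 1
Position 2: relevant, P@2 = 2/2 = 1
Position 3: not relevant
Position 4: not relevant
Position 5: not relevant
Position 6: not relevant
Position 7: not relevant
Position 8: not relevant
Position 9: not relevant
Position 10: relevant, P@10 = 3/10 = 3/10
Position 11: relevant, P@11 = 4/11 = 4/11
Sum of P@k = 1 + 1 + 3/10 + 4/11 = 293/110
AP = 293/110 / 4 = 293/440

293/440


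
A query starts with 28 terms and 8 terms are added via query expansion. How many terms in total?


Original terms: 28
Expansion terms: 8
Total = 28 + 8 = 36

36
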